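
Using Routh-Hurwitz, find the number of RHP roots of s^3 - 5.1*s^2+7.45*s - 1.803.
Routh array:
s^3: [1, 7.45]; s^2: [-5.1, -1.803]; s^1: [7.09647]; s^0: [-1.803]
First column: [1, -5.1, 7.09647, -1.803]. Sign changes = RHP roots = 3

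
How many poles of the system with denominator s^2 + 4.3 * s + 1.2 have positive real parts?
s^2 + 4.3*s + 1.2 = (s + 0.3)(s + 4). Poles: -0.3, -4. RHP poles (Re>0): 0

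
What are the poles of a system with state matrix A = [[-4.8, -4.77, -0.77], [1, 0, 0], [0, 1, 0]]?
Eigenvalues solve det(λI - A) = 0.
Characteristic polynomial: λ^3 + 4.8*λ^2 + 4.77*λ + 0.77 = 0.
Factor: (λ + 3.5)(λ + 1.1)(λ + 0.2) = 0.
Roots: -0.2, -1.1, -3.5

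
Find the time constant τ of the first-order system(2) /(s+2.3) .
First-order system: τ = -1/pole. Pole = -2.3. τ = -1/(-2.3) = 0.4348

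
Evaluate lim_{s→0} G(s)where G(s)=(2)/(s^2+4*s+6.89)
DC gain = G(0) = num(0)/den(0) = 2/6.89 = 0.2903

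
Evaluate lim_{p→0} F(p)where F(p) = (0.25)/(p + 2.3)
DC gain = F(0) = num(0)/den(0) = 0.25/2.3 = 0.1087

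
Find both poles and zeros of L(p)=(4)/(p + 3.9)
Set denominator = 0: p + 3.9 = 0 → Poles: -3.9
Numerator is a nonzero constant (4) → Zeros: none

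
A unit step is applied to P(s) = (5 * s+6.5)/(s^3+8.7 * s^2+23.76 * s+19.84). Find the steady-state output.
FVT: lim_{t→∞} y(t) = lim_{s→0} s*Y(s) where Y(s) = P(s)/s.
= lim_{s→0} P(s) = P(0) = num(0)/den(0) = 6.5/19.84 = 0.3276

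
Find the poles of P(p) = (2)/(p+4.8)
Set denominator = 0: p + 4.8 = 0 → Poles: -4.8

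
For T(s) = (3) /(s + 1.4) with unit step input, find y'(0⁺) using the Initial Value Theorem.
IVT: y'(0⁺) = lim_{s→∞} s²·Y(s) = lim_{s→∞} s·T(s).
deg(num) = 0, deg(den) = 1, relative degree = 1, so s·T(s) → (leading num)/(leading den) = 3/1 = 3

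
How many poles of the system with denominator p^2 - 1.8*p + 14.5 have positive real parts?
Poles: 0.9 + 3.7j, 0.9 - 3.7j. RHP poles (Re>0): 2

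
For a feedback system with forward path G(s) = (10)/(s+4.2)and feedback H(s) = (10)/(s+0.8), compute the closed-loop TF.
Closed-loop T = G/(1+GH).
Numerator: G_num * H_den = 10*s + 8.
Denominator: G_den * H_den + G_num * H_num = (s^2 + 5*s + 3.36) + (100) = s^2 + 5*s + 103.36.
T(s) = (10*s + 8)/(s^2 + 5*s + 103.36)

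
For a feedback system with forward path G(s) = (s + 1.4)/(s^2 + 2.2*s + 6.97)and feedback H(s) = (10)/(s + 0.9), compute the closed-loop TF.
Closed-loop T = G/(1+GH).
Numerator: G_num * H_den = s^2 + 2.3*s + 1.26.
Denominator: G_den * H_den + G_num * H_num = (s^3 + 3.1*s^2 + 8.95*s + 6.273) + (10*s + 14) = s^3 + 3.1*s^2 + 18.95*s + 20.273.
T(s) = (s^2 + 2.3*s + 1.26)/(s^3 + 3.1*s^2 + 18.95*s + 20.273)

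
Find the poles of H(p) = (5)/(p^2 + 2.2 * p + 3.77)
Set denominator = 0: p^2 + 2.2*p + 3.77 = 0 → Poles: -1.1 + 1.6j, -1.1 - 1.6j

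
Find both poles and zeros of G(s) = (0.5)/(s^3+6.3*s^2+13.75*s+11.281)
Set denominator = 0: s^3 + 6.3*s^2 + 13.75*s + 11.281 = (s + 2.9)(s^2 + 3.4*s + 3.89) = 0 → Poles: -1.7 + 1j, -1.7 - 1j, -2.9
Numerator is a nonzero constant (0.5) → Zeros: none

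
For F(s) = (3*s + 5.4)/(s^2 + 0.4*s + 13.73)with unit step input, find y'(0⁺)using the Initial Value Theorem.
IVT: y'(0⁺) = lim_{s→∞} s²·Y(s) = lim_{s→∞} s·F(s).
deg(num) = 1, deg(den) = 2, relative degree = 1, so s·F(s) → (leading num)/(leading den) = 3/1 = 3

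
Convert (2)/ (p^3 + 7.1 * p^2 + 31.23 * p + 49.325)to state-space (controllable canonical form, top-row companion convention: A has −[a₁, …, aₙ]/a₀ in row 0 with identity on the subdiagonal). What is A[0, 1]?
Reachable canonical form for den = p^3 + 7.1*p^2 + 31.23*p + 49.325: top row of A = -[a₁,a₂,...,aₙ]/a₀, ones on the subdiagonal, zeros elsewhere.
A = [[-7.1, -31.23, -49.325], [1, 0, 0], [0, 1, 0]].
A[0,1] = -31.23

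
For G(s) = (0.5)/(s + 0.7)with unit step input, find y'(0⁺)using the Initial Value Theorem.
IVT: y'(0⁺) = lim_{s→∞} s²·Y(s) = lim_{s→∞} s·G(s).
deg(num) = 0, deg(den) = 1, relative degree = 1, so s·G(s) → (leading num)/(leading den) = 0.5/1 = 0.5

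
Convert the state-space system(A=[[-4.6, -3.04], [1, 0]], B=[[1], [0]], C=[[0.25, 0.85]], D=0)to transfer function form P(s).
P(s) = C(sI - A)⁻¹B + D.
Characteristic polynomial det(sI - A) = s^2 + 4.6*s + 3.04.
Numerator from C·adj(sI-A)·B + D·det(sI-A) = 0.25*s + 0.85.
P(s) = (0.25*s + 0.85)/(s^2 + 4.6*s + 3.04)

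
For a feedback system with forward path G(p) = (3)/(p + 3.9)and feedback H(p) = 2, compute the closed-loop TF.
Closed-loop T = G/(1+GH).
Numerator: G_num * H_den = 3.
Denominator: G_den * H_den + G_num * H_num = (p + 3.9) + (6) = p + 9.9.
T(p) = (3)/(p + 9.9)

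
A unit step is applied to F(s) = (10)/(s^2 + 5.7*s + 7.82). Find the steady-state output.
FVT: lim_{t→∞} y(t) = lim_{s→0} s*Y(s) where Y(s) = F(s)/s.
= lim_{s→0} F(s) = F(0) = num(0)/den(0) = 10/7.82 = 1.279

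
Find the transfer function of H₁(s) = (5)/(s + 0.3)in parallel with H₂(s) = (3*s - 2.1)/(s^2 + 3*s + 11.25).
Parallel: H = H₁ + H₂ = (n₁·d₂ + n₂·d₁)/(d₁·d₂).
n₁·d₂ = 5*s^2 + 15*s + 56.25. n₂·d₁ = 3*s^2 - 1.2*s - 0.63. Sum = 8*s^2 + 13.8*s + 55.62. d₁·d₂ = s^3 + 3.3*s^2 + 12.15*s + 3.375.
H(s) = (8*s^2 + 13.8*s + 55.62)/(s^3 + 3.3*s^2 + 12.15*s + 3.375)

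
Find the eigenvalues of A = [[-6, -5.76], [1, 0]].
Eigenvalues solve det(λI - A) = 0.
Characteristic polynomial: λ^2 + 6*λ + 5.76 = 0.
Factor: (λ + 1.2)(λ + 4.8) = 0.
Roots: -1.2, -4.8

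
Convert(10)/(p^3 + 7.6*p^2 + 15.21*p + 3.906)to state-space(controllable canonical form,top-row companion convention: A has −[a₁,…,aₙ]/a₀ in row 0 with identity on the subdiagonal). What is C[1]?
Reachable canonical form: C = numerator coefficients (right-aligned, zero-padded to length n).
num = 10, C = [[0, 0, 10]].
C[1] = 0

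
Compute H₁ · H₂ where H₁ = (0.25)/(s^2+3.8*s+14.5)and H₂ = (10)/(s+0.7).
Series: H = H₁ · H₂ = (n₁·n₂)/(d₁·d₂).
Num: n₁·n₂ = 2.5. Den: d₁·d₂ = s^3 + 4.5*s^2 + 17.16*s + 10.15.
H(s) = (2.5)/(s^3 + 4.5*s^2 + 17.16*s + 10.15)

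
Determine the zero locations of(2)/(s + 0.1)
Numerator is a nonzero constant (2) → Zeros: none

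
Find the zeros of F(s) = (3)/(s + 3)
Numerator is a nonzero constant (3) → Zeros: none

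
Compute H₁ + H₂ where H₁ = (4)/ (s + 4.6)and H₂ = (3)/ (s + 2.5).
Parallel: H = H₁ + H₂ = (n₁·d₂ + n₂·d₁)/(d₁·d₂).
n₁·d₂ = 4*s + 10. n₂·d₁ = 3*s + 13.8. Sum = 7*s + 23.8. d₁·d₂ = s^2 + 7.1*s + 11.5.
H(s) = (7*s + 23.8)/(s^2 + 7.1*s + 11.5)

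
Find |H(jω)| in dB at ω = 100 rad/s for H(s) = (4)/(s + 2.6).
Substitute s = j*100: H(j100) = 0.0010393 - 0.039973j.
|H(j100)| = sqrt(Re² + Im²) = 0.03999.
20*log₁₀(0.03999) = -27.96 dB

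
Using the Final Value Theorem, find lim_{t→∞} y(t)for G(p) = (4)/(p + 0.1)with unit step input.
FVT: lim_{t→∞} y(t) = lim_{p→0} p*Y(p) where Y(p) = G(p)/p.
= lim_{p→0} G(p) = G(0) = num(0)/den(0) = 4/0.1 = 40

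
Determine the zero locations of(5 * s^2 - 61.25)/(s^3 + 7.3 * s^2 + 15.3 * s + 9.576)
Set numerator = 0: 5*s^2 - 61.25 = 5*(s + 3.5)(s - 3.5) = 0 → Zeros: -3.5, 3.5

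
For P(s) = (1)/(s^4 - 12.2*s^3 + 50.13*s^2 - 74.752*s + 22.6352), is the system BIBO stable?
Denominator: s^4 - 12.2*s^3 + 50.13*s^2 - 74.752*s + 22.6352 = (s - 0.4)(s - 2.8)(s - 4.3)(s - 4.7). Poles: 0.4, 2.8, 4.3, 4.7. All Re(p)<0: No (unstable)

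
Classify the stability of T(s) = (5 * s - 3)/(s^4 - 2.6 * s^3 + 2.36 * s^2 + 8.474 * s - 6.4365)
Denominator: s^4 - 2.6*s^3 + 2.36*s^2 + 8.474*s - 6.4365 = (s + 1.5)(s - 0.7)(s^2 - 3.4*s + 6.13). Poles: -1.5, 0.7, 1.7 + 1.8j, 1.7 - 1.8j. Unstable (3 pole(s) in RHP)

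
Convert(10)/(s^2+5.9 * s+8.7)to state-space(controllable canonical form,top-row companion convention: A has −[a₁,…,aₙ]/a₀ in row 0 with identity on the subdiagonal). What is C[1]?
Reachable canonical form: C = numerator coefficients (right-aligned, zero-padded to length n).
num = 10, C = [[0, 10]].
C[1] = 10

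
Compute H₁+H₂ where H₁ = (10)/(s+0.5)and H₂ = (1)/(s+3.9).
Parallel: H = H₁ + H₂ = (n₁·d₂ + n₂·d₁)/(d₁·d₂).
n₁·d₂ = 10*s + 39. n₂·d₁ = s + 0.5. Sum = 11*s + 39.5. d₁·d₂ = s^2 + 4.4*s + 1.95.
H(s) = (11*s + 39.5)/(s^2 + 4.4*s + 1.95)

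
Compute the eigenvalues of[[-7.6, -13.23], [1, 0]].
Eigenvalues solve det(λI - A) = 0.
Characteristic polynomial: λ^2 + 7.6*λ + 13.23 = 0.
Factor: (λ + 4.9)(λ + 2.7) = 0.
Roots: -2.7, -4.9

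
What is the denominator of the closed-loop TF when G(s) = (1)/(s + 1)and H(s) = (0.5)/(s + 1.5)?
Characteristic poly = G_den * H_den + G_num * H_num = (s^2 + 2.5*s + 1.5) + (0.5) = s^2 + 2.5*s + 2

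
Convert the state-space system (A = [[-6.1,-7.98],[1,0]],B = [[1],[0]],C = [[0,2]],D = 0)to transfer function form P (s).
P(s) = C(sI - A)⁻¹B + D.
Characteristic polynomial det(sI - A) = s^2 + 6.1*s + 7.98.
Numerator from C·adj(sI-A)·B + D·det(sI-A) = 2.
P(s) = (2)/(s^2 + 6.1*s + 7.98)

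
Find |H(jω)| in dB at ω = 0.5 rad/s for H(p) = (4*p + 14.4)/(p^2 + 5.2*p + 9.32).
Substitute p = j*0.5: H(j0.5) = 1.52551 - 0.216793j.
|H(j0.5)| = sqrt(Re² + Im²) = 1.541.
20*log₁₀(1.541) = 3.76 dB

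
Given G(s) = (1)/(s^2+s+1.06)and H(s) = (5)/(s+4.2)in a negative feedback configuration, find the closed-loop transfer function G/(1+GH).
Closed-loop T = G/(1+GH).
Numerator: G_num * H_den = s + 4.2.
Denominator: G_den * H_den + G_num * H_num = (s^3 + 5.2*s^2 + 5.26*s + 4.452) + (5) = s^3 + 5.2*s^2 + 5.26*s + 9.452.
T(s) = (s + 4.2)/(s^3 + 5.2*s^2 + 5.26*s + 9.452)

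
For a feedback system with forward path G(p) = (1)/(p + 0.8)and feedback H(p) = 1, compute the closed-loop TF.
Closed-loop T = G/(1+GH).
Numerator: G_num * H_den = 1.
Denominator: G_den * H_den + G_num * H_num = (p + 0.8) + (1) = p + 1.8.
T(p) = (1)/(p + 1.8)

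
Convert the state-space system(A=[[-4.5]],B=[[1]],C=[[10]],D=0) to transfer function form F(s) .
F(s) = C(sI - A)⁻¹B + D.
Characteristic polynomial det(sI - A) = s + 4.5.
Numerator from C·adj(sI-A)·B + D·det(sI-A) = 10.
F(s) = (10)/(s + 4.5)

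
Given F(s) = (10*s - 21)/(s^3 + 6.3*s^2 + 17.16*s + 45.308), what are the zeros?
Set numerator = 0: 10*s - 21 = 0 → Zeros: 2.1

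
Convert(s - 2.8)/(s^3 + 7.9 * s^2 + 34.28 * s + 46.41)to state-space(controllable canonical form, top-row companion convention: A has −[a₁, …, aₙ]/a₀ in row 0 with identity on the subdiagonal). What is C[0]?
Reachable canonical form: C = numerator coefficients (right-aligned, zero-padded to length n).
num = s - 2.8, C = [[0, 1, -2.8]].
C[0] = 0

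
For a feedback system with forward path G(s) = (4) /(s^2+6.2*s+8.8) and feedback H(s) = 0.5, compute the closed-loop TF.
Closed-loop T = G/(1+GH).
Numerator: G_num * H_den = 4.
Denominator: G_den * H_den + G_num * H_num = (s^2 + 6.2*s + 8.8) + (2) = s^2 + 6.2*s + 10.8.
T(s) = (4)/(s^2 + 6.2*s + 10.8)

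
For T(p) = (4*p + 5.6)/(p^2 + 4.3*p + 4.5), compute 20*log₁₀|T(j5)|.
Substitute p = j*5: T(j5) = 0.357167 - 0.60102j.
|T(j5)| = sqrt(Re² + Im²) = 0.6991.
20*log₁₀(0.6991) = -3.11 dB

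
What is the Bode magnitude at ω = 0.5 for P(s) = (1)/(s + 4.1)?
Substitute s = j*0.5: P(j0.5) = 0.240328 - 0.0293083j.
|P(j0.5)| = sqrt(Re² + Im²) = 0.2421.
20*log₁₀(0.2421) = -12.32 dB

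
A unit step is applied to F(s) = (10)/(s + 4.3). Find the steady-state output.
FVT: lim_{t→∞} y(t) = lim_{s→0} s*Y(s) where Y(s) = F(s)/s.
= lim_{s→0} F(s) = F(0) = num(0)/den(0) = 10/4.3 = 2.326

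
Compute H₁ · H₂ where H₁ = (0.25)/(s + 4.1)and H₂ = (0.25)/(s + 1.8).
Series: H = H₁ · H₂ = (n₁·n₂)/(d₁·d₂).
Num: n₁·n₂ = 0.0625. Den: d₁·d₂ = s^2 + 5.9*s + 7.38.
H(s) = (0.0625)/(s^2 + 5.9*s + 7.38)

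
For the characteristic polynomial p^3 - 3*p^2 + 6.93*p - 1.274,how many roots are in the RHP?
p^3 - 3*p^2 + 6.93*p - 1.274 = (p - 0.2)(p^2 - 2.8*p + 6.37). Poles: 0.2, 1.4 + 2.1j, 1.4 - 2.1j. RHP poles (Re>0): 3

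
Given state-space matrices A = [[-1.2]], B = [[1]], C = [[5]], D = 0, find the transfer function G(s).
G(s) = C(sI - A)⁻¹B + D.
Characteristic polynomial det(sI - A) = s + 1.2.
Numerator from C·adj(sI-A)·B + D·det(sI-A) = 5.
G(s) = (5)/(s + 1.2)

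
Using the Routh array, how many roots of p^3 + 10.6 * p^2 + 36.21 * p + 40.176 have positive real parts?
Routh array:
p^3: [1, 36.21]; p^2: [10.6, 40.176]; p^1: [32.4198]; p^0: [40.176]
First column: [1, 10.6, 32.4198, 40.176]. Sign changes = RHP roots = 0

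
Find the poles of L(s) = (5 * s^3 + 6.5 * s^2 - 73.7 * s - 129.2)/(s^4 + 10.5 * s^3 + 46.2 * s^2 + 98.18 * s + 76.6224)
Set denominator = 0: s^4 + 10.5*s^3 + 46.2*s^2 + 98.18*s + 76.6224 = (s + 1.7)(s + 3.6)(s^2 + 5.2*s + 12.52) = 0 → Poles: -1.7, -2.6 + 2.4j, -2.6 - 2.4j, -3.6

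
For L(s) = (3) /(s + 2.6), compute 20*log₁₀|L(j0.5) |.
Substitute s = j*0.5: L(j0.5) = 1.1127 - 0.21398j.
|L(j0.5)| = sqrt(Re² + Im²) = 1.133.
20*log₁₀(1.133) = 1.09 dB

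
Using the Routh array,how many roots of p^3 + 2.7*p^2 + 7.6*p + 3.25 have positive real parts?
Routh array:
p^3: [1, 7.6]; p^2: [2.7, 3.25]; p^1: [6.3963]; p^0: [3.25]
First column: [1, 2.7, 6.3963, 3.25]. Sign changes = RHP roots = 0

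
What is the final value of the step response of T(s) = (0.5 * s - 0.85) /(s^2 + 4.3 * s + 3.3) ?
FVT: lim_{t→∞} y(t) = lim_{s→0} s*Y(s) where Y(s) = T(s)/s.
= lim_{s→0} T(s) = T(0) = num(0)/den(0) = -0.85/3.3 = -0.2576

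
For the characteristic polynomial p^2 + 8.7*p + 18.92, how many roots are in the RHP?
p^2 + 8.7*p + 18.92 = (p + 4.3)(p + 4.4). Poles: -4.3, -4.4. RHP poles (Re>0): 0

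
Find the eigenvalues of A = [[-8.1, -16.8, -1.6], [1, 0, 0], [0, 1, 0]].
Eigenvalues solve det(λI - A) = 0.
Characteristic polynomial: λ^3 + 8.1*λ^2 + 16.8*λ + 1.6 = 0.
Factor: (λ + 4)(λ + 4)(λ + 0.1) = 0.
Roots: -0.1, -4, -4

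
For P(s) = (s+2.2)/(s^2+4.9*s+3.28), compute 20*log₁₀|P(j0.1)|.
Substitute s = j*0.1: P(j0.1) = 0.66249 - 0.0686911j.
|P(j0.1)| = sqrt(Re² + Im²) = 0.666.
20*log₁₀(0.666) = -3.53 dB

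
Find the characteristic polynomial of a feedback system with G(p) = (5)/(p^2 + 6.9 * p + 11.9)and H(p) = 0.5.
Characteristic poly = G_den * H_den + G_num * H_num = (p^2 + 6.9*p + 11.9) + (2.5) = p^2 + 6.9*p + 14.4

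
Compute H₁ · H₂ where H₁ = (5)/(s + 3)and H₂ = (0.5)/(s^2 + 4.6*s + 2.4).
Series: H = H₁ · H₂ = (n₁·n₂)/(d₁·d₂).
Num: n₁·n₂ = 2.5. Den: d₁·d₂ = s^3 + 7.6*s^2 + 16.2*s + 7.2.
H(s) = (2.5)/(s^3 + 7.6*s^2 + 16.2*s + 7.2)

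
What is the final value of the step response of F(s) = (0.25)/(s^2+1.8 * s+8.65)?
FVT: lim_{t→∞} y(t) = lim_{s→0} s*Y(s) where Y(s) = F(s)/s.
= lim_{s→0} F(s) = F(0) = num(0)/den(0) = 0.25/8.65 = 0.0289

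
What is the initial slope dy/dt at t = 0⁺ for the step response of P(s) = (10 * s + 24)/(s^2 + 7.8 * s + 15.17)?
IVT: y'(0⁺) = lim_{s→∞} s²·Y(s) = lim_{s→∞} s·P(s).
deg(num) = 1, deg(den) = 2, relative degree = 1, so s·P(s) → (leading num)/(leading den) = 10/1 = 10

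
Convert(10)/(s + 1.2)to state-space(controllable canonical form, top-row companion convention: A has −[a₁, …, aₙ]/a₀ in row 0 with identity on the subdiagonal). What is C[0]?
Reachable canonical form: C = numerator coefficients (right-aligned, zero-padded to length n).
num = 10, C = [[10]].
C[0] = 10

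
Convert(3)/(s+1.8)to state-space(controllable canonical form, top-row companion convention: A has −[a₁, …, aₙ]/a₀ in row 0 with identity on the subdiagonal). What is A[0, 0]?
Reachable canonical form for den = s + 1.8: top row of A = -[a₁,a₂,...,aₙ]/a₀, ones on the subdiagonal, zeros elsewhere.
A = [[-1.8]].
A[0,0] = -1.8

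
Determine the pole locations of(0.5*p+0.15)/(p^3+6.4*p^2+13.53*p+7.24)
Set denominator = 0: p^3 + 6.4*p^2 + 13.53*p + 7.24 = (p + 0.8)(p^2 + 5.6*p + 9.05) = 0 → Poles: -0.8, -2.8 + 1.1j, -2.8 - 1.1j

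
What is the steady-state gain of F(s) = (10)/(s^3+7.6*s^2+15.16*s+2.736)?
DC gain = F(0) = num(0)/den(0) = 10/2.736 = 3.655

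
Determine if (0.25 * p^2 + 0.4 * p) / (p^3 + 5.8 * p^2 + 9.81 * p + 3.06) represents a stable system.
Denominator: p^3 + 5.8*p^2 + 9.81*p + 3.06 = (p + 0.4)(p^2 + 5.4*p + 7.65). Poles: -0.4, -2.7 + 0.6j, -2.7 - 0.6j. All Re(p)<0: Yes (stable)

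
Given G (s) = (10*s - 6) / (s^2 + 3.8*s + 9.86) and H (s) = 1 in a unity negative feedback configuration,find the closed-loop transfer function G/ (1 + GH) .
Closed-loop T = G/(1+GH).
Numerator: G_num * H_den = 10*s - 6.
Denominator: G_den * H_den + G_num * H_num = (s^2 + 3.8*s + 9.86) + (10*s - 6) = s^2 + 13.8*s + 3.86.
T(s) = (10*s - 6)/(s^2 + 13.8*s + 3.86)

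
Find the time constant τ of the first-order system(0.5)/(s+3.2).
First-order system: τ = -1/pole. Pole = -3.2. τ = -1/(-3.2) = 0.3125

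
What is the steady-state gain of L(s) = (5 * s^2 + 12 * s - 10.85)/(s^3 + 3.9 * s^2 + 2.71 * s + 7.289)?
DC gain = L(0) = num(0)/den(0) = -10.85/7.289 = -1.489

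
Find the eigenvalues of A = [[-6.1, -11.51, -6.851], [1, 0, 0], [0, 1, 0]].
Eigenvalues solve det(λI - A) = 0.
Characteristic polynomial: λ^3 + 6.1*λ^2 + 11.51*λ + 6.851 = 0.
Factor: (λ + 3.1)(λ + 1.3)(λ + 1.7) = 0.
Roots: -1.3, -1.7, -3.1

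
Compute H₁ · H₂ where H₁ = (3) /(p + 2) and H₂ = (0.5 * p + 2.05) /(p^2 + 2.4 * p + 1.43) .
Series: H = H₁ · H₂ = (n₁·n₂)/(d₁·d₂).
Num: n₁·n₂ = 1.5*p + 6.15. Den: d₁·d₂ = p^3 + 4.4*p^2 + 6.23*p + 2.86.
H(p) = (1.5*p + 6.15)/(p^3 + 4.4*p^2 + 6.23*p + 2.86)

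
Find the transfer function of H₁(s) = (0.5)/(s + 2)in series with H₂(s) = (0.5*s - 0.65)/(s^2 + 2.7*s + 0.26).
Series: H = H₁ · H₂ = (n₁·n₂)/(d₁·d₂).
Num: n₁·n₂ = 0.25*s - 0.325. Den: d₁·d₂ = s^3 + 4.7*s^2 + 5.66*s + 0.52.
H(s) = (0.25*s - 0.325)/(s^3 + 4.7*s^2 + 5.66*s + 0.52)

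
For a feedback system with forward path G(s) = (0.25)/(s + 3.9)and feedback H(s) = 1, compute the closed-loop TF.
Closed-loop T = G/(1+GH).
Numerator: G_num * H_den = 0.25.
Denominator: G_den * H_den + G_num * H_num = (s + 3.9) + (0.25) = s + 4.15.
T(s) = (0.25)/(s + 4.15)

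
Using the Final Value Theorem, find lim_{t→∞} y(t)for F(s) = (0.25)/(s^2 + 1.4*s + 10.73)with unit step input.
FVT: lim_{t→∞} y(t) = lim_{s→0} s*Y(s) where Y(s) = F(s)/s.
= lim_{s→0} F(s) = F(0) = num(0)/den(0) = 0.25/10.73 = 0.0233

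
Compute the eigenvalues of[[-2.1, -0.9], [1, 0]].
Eigenvalues solve det(λI - A) = 0.
Characteristic polynomial: λ^2 + 2.1*λ + 0.9 = 0.
Factor: (λ + 1.5)(λ + 0.6) = 0.
Roots: -0.6, -1.5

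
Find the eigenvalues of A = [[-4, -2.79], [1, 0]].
Eigenvalues solve det(λI - A) = 0.
Characteristic polynomial: λ^2 + 4*λ + 2.79 = 0.
Factor: (λ + 3.1)(λ + 0.9) = 0.
Roots: -0.9, -3.1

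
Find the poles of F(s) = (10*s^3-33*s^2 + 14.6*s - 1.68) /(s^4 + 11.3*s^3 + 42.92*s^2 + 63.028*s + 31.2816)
Set denominator = 0: s^4 + 11.3*s^3 + 42.92*s^2 + 63.028*s + 31.2816 = (s + 3.8)(s + 1.4)(s + 4.9)(s + 1.2) = 0 → Poles: -1.2, -1.4, -3.8, -4.9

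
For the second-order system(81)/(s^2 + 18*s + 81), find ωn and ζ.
Standard form: ωn²/(s²+2ζωn·s+ωn²).
const=81=ωn² → ωn=9, s coeff=18=2ζωn → ζ=1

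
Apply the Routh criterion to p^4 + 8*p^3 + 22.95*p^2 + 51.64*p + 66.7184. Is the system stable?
Routh array:
p^4: [1, 22.95, 66.7184]; p^3: [8, 51.64]; p^2: [16.495, 66.7184]; p^1: [19.2819]; p^0: [66.7184]
First column: [1, 8, 16.495, 19.2819, 66.7184]. Sign changes = 0.
Yes, stable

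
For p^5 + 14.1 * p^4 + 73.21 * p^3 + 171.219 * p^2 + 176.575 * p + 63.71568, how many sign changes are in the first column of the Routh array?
Routh array:
p^5: [1, 73.21, 176.575]; p^4: [14.1, 171.219, 63.71568]; p^3: [61.0668, 172.056]; p^2: [131.492, 63.71568]; p^1: [142.466]; p^0: [63.71568]
First column: [1, 14.1, 61.0668, 131.492, 142.466, 63.71568]. Sign changes = 0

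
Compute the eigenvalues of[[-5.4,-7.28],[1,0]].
Eigenvalues solve det(λI - A) = 0.
Characteristic polynomial: λ^2 + 5.4*λ + 7.28 = 0.
Factor: (λ + 2.8)(λ + 2.6) = 0.
Roots: -2.6, -2.8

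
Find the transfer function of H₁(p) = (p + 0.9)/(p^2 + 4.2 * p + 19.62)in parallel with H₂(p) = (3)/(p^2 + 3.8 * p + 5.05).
Parallel: H = H₁ + H₂ = (n₁·d₂ + n₂·d₁)/(d₁·d₂).
n₁·d₂ = p^3 + 4.7*p^2 + 8.47*p + 4.545. n₂·d₁ = 3*p^2 + 12.6*p + 58.86. Sum = p^3 + 7.7*p^2 + 21.07*p + 63.405. d₁·d₂ = p^4 + 8*p^3 + 40.63*p^2 + 95.766*p + 99.081.
H(p) = (p^3 + 7.7*p^2 + 21.07*p + 63.405)/(p^4 + 8*p^3 + 40.63*p^2 + 95.766*p + 99.081)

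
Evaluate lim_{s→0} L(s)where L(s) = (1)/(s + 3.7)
DC gain = L(0) = num(0)/den(0) = 1/3.7 = 0.2703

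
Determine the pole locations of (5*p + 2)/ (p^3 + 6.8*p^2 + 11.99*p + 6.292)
Set denominator = 0: p^3 + 6.8*p^2 + 11.99*p + 6.292 = (p + 1.3)(p + 4.4)(p + 1.1) = 0 → Poles: -1.1, -1.3, -4.4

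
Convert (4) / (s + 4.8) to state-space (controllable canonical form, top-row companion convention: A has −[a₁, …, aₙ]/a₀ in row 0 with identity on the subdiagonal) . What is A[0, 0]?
Reachable canonical form for den = s + 4.8: top row of A = -[a₁,a₂,...,aₙ]/a₀, ones on the subdiagonal, zeros elsewhere.
A = [[-4.8]].
A[0,0] = -4.8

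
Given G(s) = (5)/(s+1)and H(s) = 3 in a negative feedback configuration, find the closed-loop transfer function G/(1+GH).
Closed-loop T = G/(1+GH).
Numerator: G_num * H_den = 5.
Denominator: G_den * H_den + G_num * H_num = (s + 1) + (15) = s + 16.
T(s) = (5)/(s + 16)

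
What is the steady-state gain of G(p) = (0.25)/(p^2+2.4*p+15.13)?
DC gain = G(0) = num(0)/den(0) = 0.25/15.13 = 0.01652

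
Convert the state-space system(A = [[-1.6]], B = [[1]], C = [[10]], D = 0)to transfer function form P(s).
P(s) = C(sI - A)⁻¹B + D.
Characteristic polynomial det(sI - A) = s + 1.6.
Numerator from C·adj(sI-A)·B + D·det(sI-A) = 10.
P(s) = (10)/(s + 1.6)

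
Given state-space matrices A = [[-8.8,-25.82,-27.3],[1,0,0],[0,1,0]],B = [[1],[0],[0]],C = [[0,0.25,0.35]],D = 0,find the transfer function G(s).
G(s) = C(sI - A)⁻¹B + D.
Characteristic polynomial det(sI - A) = s^3 + 8.8*s^2 + 25.82*s + 27.3.
Numerator from C·adj(sI-A)·B + D·det(sI-A) = 0.25*s + 0.35.
G(s) = (0.25*s + 0.35)/(s^3 + 8.8*s^2 + 25.82*s + 27.3)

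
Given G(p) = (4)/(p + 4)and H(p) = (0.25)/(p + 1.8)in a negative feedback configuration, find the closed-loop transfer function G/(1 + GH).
Closed-loop T = G/(1+GH).
Numerator: G_num * H_den = 4*p + 7.2.
Denominator: G_den * H_den + G_num * H_num = (p^2 + 5.8*p + 7.2) + (1) = p^2 + 5.8*p + 8.2.
T(p) = (4*p + 7.2)/(p^2 + 5.8*p + 8.2)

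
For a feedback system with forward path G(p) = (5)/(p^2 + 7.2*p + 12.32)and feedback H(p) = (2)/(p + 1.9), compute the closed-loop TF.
Closed-loop T = G/(1+GH).
Numerator: G_num * H_den = 5*p + 9.5.
Denominator: G_den * H_den + G_num * H_num = (p^3 + 9.1*p^2 + 26*p + 23.408) + (10) = p^3 + 9.1*p^2 + 26*p + 33.408.
T(p) = (5*p + 9.5)/(p^3 + 9.1*p^2 + 26*p + 33.408)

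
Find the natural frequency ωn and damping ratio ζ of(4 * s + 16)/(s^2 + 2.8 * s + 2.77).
Underdamped: complex pole -1.4 + 0.9j. ωn = |pole| = 1.664, ζ = -Re(pole)/ωn = 0.8412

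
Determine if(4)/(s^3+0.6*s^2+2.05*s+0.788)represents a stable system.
Denominator: s^3 + 0.6*s^2 + 2.05*s + 0.788 = (s + 0.4)(s^2 + 0.2*s + 1.97). Poles: -0.1 + 1.4j, -0.1 - 1.4j, -0.4. All Re(p)<0: Yes (stable)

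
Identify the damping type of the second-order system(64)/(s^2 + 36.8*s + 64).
Standard form: ωn²/(s²+2ζωn·s+ωn²) gives ωn=8, ζ=2.3.
Overdamped (ζ = 2.3 > 1)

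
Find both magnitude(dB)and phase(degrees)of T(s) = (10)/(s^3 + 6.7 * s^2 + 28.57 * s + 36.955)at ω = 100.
Substitute s = j*100: T(j100) = -6.7045e-07 + 9.98363e-06j.
|T| = 20*log₁₀(sqrt(Re²+Im²)) = -99.99 dB.
∠T = atan2(Im, Re) = 93.84° (principal value).
Summing the individual angle contributions Σ∠(j100 − zᵢ) − Σ∠(j100 − pₖ) over the 0 zero(s) and 3 pole(s), each followed continuously from ω = 0 (DC phase referenced to (−180°, 180°]), gives -266.16°, i.e. the principal value - 360°. Continuous Bode phase = -266.16°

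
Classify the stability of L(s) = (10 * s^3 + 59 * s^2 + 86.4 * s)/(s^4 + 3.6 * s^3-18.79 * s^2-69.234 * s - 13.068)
Denominator: s^4 + 3.6*s^3 - 18.79*s^2 - 69.234*s - 13.068 = (s - 4.4)(s + 0.2)(s + 3.3)(s + 4.5). Poles: -0.2, -3.3, -4.5, 4.4. Unstable (1 pole(s) in RHP)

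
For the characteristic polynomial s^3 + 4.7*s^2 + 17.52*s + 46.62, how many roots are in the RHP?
s^3 + 4.7*s^2 + 17.52*s + 46.62 = (s + 3.5)(s^2 + 1.2*s + 13.32). Poles: -0.6 + 3.6j, -0.6 - 3.6j, -3.5. RHP poles (Re>0): 0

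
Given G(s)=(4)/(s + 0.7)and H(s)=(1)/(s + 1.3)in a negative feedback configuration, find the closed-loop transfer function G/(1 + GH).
Closed-loop T = G/(1+GH).
Numerator: G_num * H_den = 4*s + 5.2.
Denominator: G_den * H_den + G_num * H_num = (s^2 + 2*s + 0.91) + (4) = s^2 + 2*s + 4.91.
T(s) = (4*s + 5.2)/(s^2 + 2*s + 4.91)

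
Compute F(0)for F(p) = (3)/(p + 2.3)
DC gain = F(0) = num(0)/den(0) = 3/2.3 = 1.304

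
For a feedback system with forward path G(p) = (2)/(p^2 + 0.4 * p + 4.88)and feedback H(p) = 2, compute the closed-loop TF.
Closed-loop T = G/(1+GH).
Numerator: G_num * H_den = 2.
Denominator: G_den * H_den + G_num * H_num = (p^2 + 0.4*p + 4.88) + (4) = p^2 + 0.4*p + 8.88.
T(p) = (2)/(p^2 + 0.4*p + 8.88)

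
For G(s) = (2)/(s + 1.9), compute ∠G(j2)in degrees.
Substitute s = j*2: G(j2) = 0.499343 - 0.525624j.
∠G(j2) = atan2(Im, Re) = atan2(-0.525624, 0.499343) = -46.47°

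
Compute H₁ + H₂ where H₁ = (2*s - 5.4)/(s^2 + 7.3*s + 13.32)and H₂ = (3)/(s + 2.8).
Parallel: H = H₁ + H₂ = (n₁·d₂ + n₂·d₁)/(d₁·d₂).
n₁·d₂ = 2*s^2 + 0.2*s - 15.12. n₂·d₁ = 3*s^2 + 21.9*s + 39.96. Sum = 5*s^2 + 22.1*s + 24.84. d₁·d₂ = s^3 + 10.1*s^2 + 33.76*s + 37.296.
H(s) = (5*s^2 + 22.1*s + 24.84)/(s^3 + 10.1*s^2 + 33.76*s + 37.296)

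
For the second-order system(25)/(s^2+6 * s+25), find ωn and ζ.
Standard form: ωn²/(s²+2ζωn·s+ωn²).
const=25=ωn² → ωn=5, s coeff=6=2ζωn → ζ=0.6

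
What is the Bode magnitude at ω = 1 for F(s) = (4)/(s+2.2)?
Substitute s = j*1: F(j1) = 1.50685 - 0.684932j.
|F(j1)| = sqrt(Re² + Im²) = 1.655.
20*log₁₀(1.655) = 4.38 dB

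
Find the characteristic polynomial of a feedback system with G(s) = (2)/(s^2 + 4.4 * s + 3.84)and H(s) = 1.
Characteristic poly = G_den * H_den + G_num * H_num = (s^2 + 4.4*s + 3.84) + (2) = s^2 + 4.4*s + 5.84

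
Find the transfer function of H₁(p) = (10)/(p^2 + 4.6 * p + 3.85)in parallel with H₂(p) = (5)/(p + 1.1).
Parallel: H = H₁ + H₂ = (n₁·d₂ + n₂·d₁)/(d₁·d₂).
n₁·d₂ = 10*p + 11. n₂·d₁ = 5*p^2 + 23*p + 19.25. Sum = 5*p^2 + 33*p + 30.25. d₁·d₂ = p^3 + 5.7*p^2 + 8.91*p + 4.235.
H(p) = (5*p^2 + 33*p + 30.25)/(p^3 + 5.7*p^2 + 8.91*p + 4.235)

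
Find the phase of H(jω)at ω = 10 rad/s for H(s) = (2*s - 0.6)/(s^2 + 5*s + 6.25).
Substitute s = j*10: H(j10) = 0.093564 - 0.163433j.
∠H(j10) = atan2(Im, Re) = atan2(-0.163433, 0.093564) = -60.21°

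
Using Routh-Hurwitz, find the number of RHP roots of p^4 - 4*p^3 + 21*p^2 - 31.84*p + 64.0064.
Routh array:
p^4: [1, 21, 64.0064]; p^3: [-4, -31.84]; p^2: [13.04, 64.0064]; p^1: [-12.2061]; p^0: [64.0064]
First column: [1, -4, 13.04, -12.2061, 64.0064]. Sign changes = RHP roots = 4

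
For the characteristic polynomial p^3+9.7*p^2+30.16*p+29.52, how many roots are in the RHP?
p^3 + 9.7*p^2 + 30.16*p + 29.52 = (p + 3.6)(p + 4.1)(p + 2). Poles: -2, -3.6, -4.1. RHP poles (Re>0): 0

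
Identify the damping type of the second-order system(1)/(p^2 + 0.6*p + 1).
Standard form: ωn²/(p²+2ζωn·p+ωn²) gives ωn=1, ζ=0.3.
Underdamped (ζ = 0.3 < 1)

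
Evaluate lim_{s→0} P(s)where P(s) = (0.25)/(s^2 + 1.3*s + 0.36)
DC gain = P(0) = num(0)/den(0) = 0.25/0.36 = 0.6944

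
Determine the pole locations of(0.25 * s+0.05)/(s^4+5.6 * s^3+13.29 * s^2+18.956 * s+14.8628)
Set denominator = 0: s^4 + 5.6*s^3 + 13.29*s^2 + 18.956*s + 14.8628 = (s^2 + 1.2*s + 2.92)(s^2 + 4.4*s + 5.09) = 0 → Poles: -0.6 + 1.6j, -0.6 - 1.6j, -2.2 + 0.5j, -2.2 - 0.5j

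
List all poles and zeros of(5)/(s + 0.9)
Set denominator = 0: s + 0.9 = 0 → Poles: -0.9
Numerator is a nonzero constant (5) → Zeros: none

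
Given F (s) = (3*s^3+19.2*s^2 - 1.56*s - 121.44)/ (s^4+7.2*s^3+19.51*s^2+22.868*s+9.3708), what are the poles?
Set denominator = 0: s^4 + 7.2*s^3 + 19.51*s^2 + 22.868*s + 9.3708 = (s + 1.9)(s + 0.9)(s^2 + 4.4*s + 5.48) = 0 → Poles: -0.9, -1.9, -2.2 + 0.8j, -2.2 - 0.8j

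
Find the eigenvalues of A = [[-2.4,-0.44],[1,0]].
Eigenvalues solve det(λI - A) = 0.
Characteristic polynomial: λ^2 + 2.4*λ + 0.44 = 0.
Factor: (λ + 0.2)(λ + 2.2) = 0.
Roots: -0.2, -2.2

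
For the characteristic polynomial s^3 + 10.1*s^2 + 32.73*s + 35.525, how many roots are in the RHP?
s^3 + 10.1*s^2 + 32.73*s + 35.525 = (s + 4.9)(s^2 + 5.2*s + 7.25). Poles: -2.6 + 0.7j, -2.6 - 0.7j, -4.9. RHP poles (Re>0): 0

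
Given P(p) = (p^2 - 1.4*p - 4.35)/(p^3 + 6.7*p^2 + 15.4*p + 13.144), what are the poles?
Set denominator = 0: p^3 + 6.7*p^2 + 15.4*p + 13.144 = (p + 3.1)(p^2 + 3.6*p + 4.24) = 0 → Poles: -1.8 + 1j, -1.8 - 1j, -3.1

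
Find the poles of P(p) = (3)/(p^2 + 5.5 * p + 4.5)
Set denominator = 0: p^2 + 5.5*p + 4.5 = (p + 1)(p + 4.5) = 0 → Poles: -1, -4.5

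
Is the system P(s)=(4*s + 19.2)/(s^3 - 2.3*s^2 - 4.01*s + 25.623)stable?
Denominator: s^3 - 2.3*s^2 - 4.01*s + 25.623 = (s + 2.7)(s^2 - 5*s + 9.49). Poles: -2.7, 2.5 + 1.8j, 2.5 - 1.8j. All Re(p)<0: No (unstable)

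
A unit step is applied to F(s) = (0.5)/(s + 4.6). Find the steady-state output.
FVT: lim_{t→∞} y(t) = lim_{s→0} s*Y(s) where Y(s) = F(s)/s.
= lim_{s→0} F(s) = F(0) = num(0)/den(0) = 0.5/4.6 = 0.1087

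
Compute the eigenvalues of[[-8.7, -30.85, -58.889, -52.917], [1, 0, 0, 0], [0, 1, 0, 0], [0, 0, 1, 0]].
Eigenvalues solve det(λI - A) = 0.
Characteristic polynomial: λ^4 + 8.7*λ^3 + 30.85*λ^2 + 58.889*λ + 52.917 = 0.
Factor: (λ + 3)(λ + 3.1)(λ^2 + 2.6*λ + 5.69) = 0.
Roots: -1.3 + 2j, -1.3 - 2j, -3, -3.1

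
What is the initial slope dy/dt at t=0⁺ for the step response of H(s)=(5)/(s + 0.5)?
IVT: y'(0⁺) = lim_{s→∞} s²·Y(s) = lim_{s→∞} s·H(s).
deg(num) = 0, deg(den) = 1, relative degree = 1, so s·H(s) → (leading num)/(leading den) = 5/1 = 5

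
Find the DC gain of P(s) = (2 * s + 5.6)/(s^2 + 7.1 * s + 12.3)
DC gain = P(0) = num(0)/den(0) = 5.6/12.3 = 0.4553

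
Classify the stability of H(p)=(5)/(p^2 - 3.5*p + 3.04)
Denominator: p^2 - 3.5*p + 3.04 = (p - 1.9)(p - 1.6). Poles: 1.6, 1.9. Unstable (2 pole(s) in RHP)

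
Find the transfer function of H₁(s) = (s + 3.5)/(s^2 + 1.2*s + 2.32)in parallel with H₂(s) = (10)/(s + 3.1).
Parallel: H = H₁ + H₂ = (n₁·d₂ + n₂·d₁)/(d₁·d₂).
n₁·d₂ = s^2 + 6.6*s + 10.85. n₂·d₁ = 10*s^2 + 12*s + 23.2. Sum = 11*s^2 + 18.6*s + 34.05. d₁·d₂ = s^3 + 4.3*s^2 + 6.04*s + 7.192.
H(s) = (11*s^2 + 18.6*s + 34.05)/(s^3 + 4.3*s^2 + 6.04*s + 7.192)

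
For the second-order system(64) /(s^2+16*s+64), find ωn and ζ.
Standard form: ωn²/(s²+2ζωn·s+ωn²).
const=64=ωn² → ωn=8, s coeff=16=2ζωn → ζ=1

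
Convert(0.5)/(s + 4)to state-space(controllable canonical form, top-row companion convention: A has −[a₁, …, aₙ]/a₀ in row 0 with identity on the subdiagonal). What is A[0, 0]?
Reachable canonical form for den = s + 4: top row of A = -[a₁,a₂,...,aₙ]/a₀, ones on the subdiagonal, zeros elsewhere.
A = [[-4]].
A[0,0] = -4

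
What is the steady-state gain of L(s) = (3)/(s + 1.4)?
DC gain = L(0) = num(0)/den(0) = 3/1.4 = 2.143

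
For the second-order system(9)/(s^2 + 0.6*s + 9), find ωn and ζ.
Standard form: ωn²/(s²+2ζωn·s+ωn²).
const=9=ωn² → ωn=3, s coeff=0.6=2ζωn → ζ=0.1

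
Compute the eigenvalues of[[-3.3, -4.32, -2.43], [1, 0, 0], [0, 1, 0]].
Eigenvalues solve det(λI - A) = 0.
Characteristic polynomial: λ^3 + 3.3*λ^2 + 4.32*λ + 2.43 = 0.
Factor: (λ + 1.5)(λ^2 + 1.8*λ + 1.62) = 0.
Roots: -0.9 + 0.9j, -0.9 - 0.9j, -1.5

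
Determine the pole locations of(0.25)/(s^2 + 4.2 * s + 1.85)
Set denominator = 0: s^2 + 4.2*s + 1.85 = (s + 0.5)(s + 3.7) = 0 → Poles: -0.5, -3.7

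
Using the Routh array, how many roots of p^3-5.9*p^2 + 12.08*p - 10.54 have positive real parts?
Routh array:
p^3: [1, 12.08]; p^2: [-5.9, -10.54]; p^1: [10.2936]; p^0: [-10.54]
First column: [1, -5.9, 10.2936, -10.54]. Sign changes = RHP roots = 3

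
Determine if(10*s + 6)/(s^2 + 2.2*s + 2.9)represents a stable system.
Denominator: s^2 + 2.2*s + 2.9. Poles: -1.1 + 1.3j, -1.1 - 1.3j. All Re(p)<0: Yes (stable)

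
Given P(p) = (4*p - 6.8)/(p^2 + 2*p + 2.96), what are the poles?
Set denominator = 0: p^2 + 2*p + 2.96 = 0 → Poles: -1 + 1.4j, -1 - 1.4j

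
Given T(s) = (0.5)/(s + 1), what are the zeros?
Numerator is a nonzero constant (0.5) → Zeros: none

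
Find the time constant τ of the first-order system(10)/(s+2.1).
First-order system: τ = -1/pole. Pole = -2.1. τ = -1/(-2.1) = 0.4762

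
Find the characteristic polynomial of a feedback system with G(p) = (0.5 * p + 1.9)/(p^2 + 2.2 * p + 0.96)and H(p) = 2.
Characteristic poly = G_den * H_den + G_num * H_num = (p^2 + 2.2*p + 0.96) + (p + 3.8) = p^2 + 3.2*p + 4.76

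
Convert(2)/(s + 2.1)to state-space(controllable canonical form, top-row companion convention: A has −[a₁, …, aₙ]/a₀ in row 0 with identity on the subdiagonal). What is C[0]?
Reachable canonical form: C = numerator coefficients (right-aligned, zero-padded to length n).
num = 2, C = [[2]].
C[0] = 2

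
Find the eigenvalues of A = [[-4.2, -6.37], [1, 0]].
Eigenvalues solve det(λI - A) = 0.
Characteristic polynomial: λ^2 + 4.2*λ + 6.37 = 0.
Roots: -2.1 + 1.4j, -2.1 - 1.4j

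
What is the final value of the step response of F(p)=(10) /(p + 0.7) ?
FVT: lim_{t→∞} y(t) = lim_{p→0} p*Y(p) where Y(p) = F(p)/p.
= lim_{p→0} F(p) = F(0) = num(0)/den(0) = 10/0.7 = 14.29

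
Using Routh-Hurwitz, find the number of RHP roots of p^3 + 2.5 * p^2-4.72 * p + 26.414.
Routh array:
p^3: [1, -4.72]; p^2: [2.5, 26.414]; p^1: [-15.2856]; p^0: [26.414]
First column: [1, 2.5, -15.2856, 26.414]. Sign changes = RHP roots = 2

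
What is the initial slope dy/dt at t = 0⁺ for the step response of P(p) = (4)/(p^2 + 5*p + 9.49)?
IVT: y'(0⁺) = lim_{p→∞} p²·Y(p) = lim_{p→∞} p·P(p).
deg(num) = 0, deg(den) = 2, relative degree = 2 ≥ 2, so p·P(p) → 0. Initial slope = 0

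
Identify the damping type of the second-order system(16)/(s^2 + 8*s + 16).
Standard form: ωn²/(s²+2ζωn·s+ωn²) gives ωn=4, ζ=1.
Critically damped (ζ = 1)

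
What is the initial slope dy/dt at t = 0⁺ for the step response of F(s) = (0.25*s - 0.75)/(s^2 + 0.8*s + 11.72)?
IVT: y'(0⁺) = lim_{s→∞} s²·Y(s) = lim_{s→∞} s·F(s).
deg(num) = 1, deg(den) = 2, relative degree = 1, so s·F(s) → (leading num)/(leading den) = 0.25/1 = 0.25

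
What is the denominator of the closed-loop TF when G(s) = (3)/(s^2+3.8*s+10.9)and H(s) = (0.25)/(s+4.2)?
Characteristic poly = G_den * H_den + G_num * H_num = (s^3 + 8*s^2 + 26.86*s + 45.78) + (0.75) = s^3 + 8*s^2 + 26.86*s + 46.53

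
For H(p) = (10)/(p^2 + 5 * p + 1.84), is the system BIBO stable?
Denominator: p^2 + 5*p + 1.84 = (p + 4.6)(p + 0.4). Poles: -0.4, -4.6. All Re(p)<0: Yes (stable)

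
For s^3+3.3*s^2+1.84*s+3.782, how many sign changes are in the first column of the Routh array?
Routh array:
s^3: [1, 1.84]; s^2: [3.3, 3.782]; s^1: [0.693939]; s^0: [3.782]
First column: [1, 3.3, 0.693939, 3.782]. Sign changes = 0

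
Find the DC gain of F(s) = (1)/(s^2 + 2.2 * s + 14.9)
DC gain = F(0) = num(0)/den(0) = 1/14.9 = 0.06711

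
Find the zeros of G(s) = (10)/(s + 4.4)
Numerator is a nonzero constant (10) → Zeros: none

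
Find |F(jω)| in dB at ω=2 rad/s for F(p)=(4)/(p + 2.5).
Substitute p = j*2: F(j2) = 0.97561 - 0.780488j.
|F(j2)| = sqrt(Re² + Im²) = 1.249.
20*log₁₀(1.249) = 1.93 dB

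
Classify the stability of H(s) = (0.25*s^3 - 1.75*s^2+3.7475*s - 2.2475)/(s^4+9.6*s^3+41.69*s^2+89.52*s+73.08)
Denominator: s^4 + 9.6*s^3 + 41.69*s^2 + 89.52*s + 73.08 = (s + 2.8)(s + 2)(s^2 + 4.8*s + 13.05). Poles: -2, -2.4 + 2.7j, -2.4 - 2.7j, -2.8. Stable (all poles in LHP)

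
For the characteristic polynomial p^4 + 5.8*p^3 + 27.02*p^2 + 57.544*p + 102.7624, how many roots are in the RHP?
p^4 + 5.8*p^3 + 27.02*p^2 + 57.544*p + 102.7624 = (p^2 + 4.2*p + 10.66)(p^2 + 1.6*p + 9.64). Poles: -0.8 + 3j, -0.8 - 3j, -2.1 + 2.5j, -2.1 - 2.5j. RHP poles (Re>0): 0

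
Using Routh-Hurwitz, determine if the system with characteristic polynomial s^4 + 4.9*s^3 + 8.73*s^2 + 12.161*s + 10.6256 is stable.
Routh array:
s^4: [1, 8.73, 10.6256]; s^3: [4.9, 12.161]; s^2: [6.24816, 10.6256]; s^1: [3.82808]; s^0: [10.6256]
First column: [1, 4.9, 6.24816, 3.82808, 10.6256]. Sign changes = 0.
Yes, stable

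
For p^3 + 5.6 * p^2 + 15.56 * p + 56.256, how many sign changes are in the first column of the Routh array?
Routh array:
p^3: [1, 15.56]; p^2: [5.6, 56.256]; p^1: [5.51429]; p^0: [56.256]
First column: [1, 5.6, 5.51429, 56.256]. Sign changes = 0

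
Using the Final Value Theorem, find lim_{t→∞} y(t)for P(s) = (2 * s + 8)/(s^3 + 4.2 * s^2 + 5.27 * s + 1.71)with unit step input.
FVT: lim_{t→∞} y(t) = lim_{s→0} s*Y(s) where Y(s) = P(s)/s.
= lim_{s→0} P(s) = P(0) = num(0)/den(0) = 8/1.71 = 4.678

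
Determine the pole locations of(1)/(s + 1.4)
Set denominator = 0: s + 1.4 = 0 → Poles: -1.4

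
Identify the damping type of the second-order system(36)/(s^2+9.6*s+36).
Standard form: ωn²/(s²+2ζωn·s+ωn²) gives ωn=6, ζ=0.8.
Underdamped (ζ = 0.8 < 1)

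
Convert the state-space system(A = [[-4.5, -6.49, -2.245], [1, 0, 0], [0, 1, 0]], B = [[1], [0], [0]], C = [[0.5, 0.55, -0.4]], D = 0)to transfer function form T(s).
T(s) = C(sI - A)⁻¹B + D.
Characteristic polynomial det(sI - A) = s^3 + 4.5*s^2 + 6.49*s + 2.245.
Numerator from C·adj(sI-A)·B + D·det(sI-A) = 0.5*s^2 + 0.55*s - 0.4.
T(s) = (0.5*s^2 + 0.55*s - 0.4)/(s^3 + 4.5*s^2 + 6.49*s + 2.245)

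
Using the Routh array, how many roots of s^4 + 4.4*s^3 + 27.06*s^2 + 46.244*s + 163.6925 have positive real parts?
Routh array:
s^4: [1, 27.06, 163.6925]; s^3: [4.4, 46.244]; s^2: [16.55, 163.6925]; s^1: [2.72454]; s^0: [163.6925]
First column: [1, 4.4, 16.55, 2.72454, 163.6925]. Sign changes = RHP roots = 0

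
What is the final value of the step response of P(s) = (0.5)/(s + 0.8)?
FVT: lim_{t→∞} y(t) = lim_{s→0} s*Y(s) where Y(s) = P(s)/s.
= lim_{s→0} P(s) = P(0) = num(0)/den(0) = 0.5/0.8 = 0.625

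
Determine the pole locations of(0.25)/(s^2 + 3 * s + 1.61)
Set denominator = 0: s^2 + 3*s + 1.61 = (s + 2.3)(s + 0.7) = 0 → Poles: -0.7, -2.3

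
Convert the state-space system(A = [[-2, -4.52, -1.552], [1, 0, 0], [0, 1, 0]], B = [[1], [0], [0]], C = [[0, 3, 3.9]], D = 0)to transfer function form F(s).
F(s) = C(sI - A)⁻¹B + D.
Characteristic polynomial det(sI - A) = s^3 + 2*s^2 + 4.52*s + 1.552.
Numerator from C·adj(sI-A)·B + D·det(sI-A) = 3*s + 3.9.
F(s) = (3*s + 3.9)/(s^3 + 2*s^2 + 4.52*s + 1.552)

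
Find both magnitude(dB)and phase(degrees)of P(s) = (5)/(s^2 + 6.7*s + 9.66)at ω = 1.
Substitute s = j*1: P(j1) = 0.361178 - 0.279433j.
|P| = 20*log₁₀(sqrt(Re²+Im²)) = -6.81 dB.
∠P = atan2(Im, Re) = -37.73°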